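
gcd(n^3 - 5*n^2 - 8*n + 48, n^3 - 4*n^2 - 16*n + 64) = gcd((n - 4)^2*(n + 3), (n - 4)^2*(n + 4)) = n^2 - 8*n + 16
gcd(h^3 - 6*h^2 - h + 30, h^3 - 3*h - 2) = 1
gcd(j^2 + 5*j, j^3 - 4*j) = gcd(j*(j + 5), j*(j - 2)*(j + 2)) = j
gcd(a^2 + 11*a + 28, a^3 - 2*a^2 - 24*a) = a + 4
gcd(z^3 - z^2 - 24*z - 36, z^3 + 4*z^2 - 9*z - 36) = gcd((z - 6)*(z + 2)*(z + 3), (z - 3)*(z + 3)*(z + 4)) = z + 3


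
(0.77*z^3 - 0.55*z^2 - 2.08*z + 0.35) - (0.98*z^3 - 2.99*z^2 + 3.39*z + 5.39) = -0.21*z^3 + 2.44*z^2 - 5.47*z - 5.04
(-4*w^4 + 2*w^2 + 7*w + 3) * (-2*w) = 8*w^5 - 4*w^3 - 14*w^2 - 6*w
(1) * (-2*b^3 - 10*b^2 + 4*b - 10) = -2*b^3 - 10*b^2 + 4*b - 10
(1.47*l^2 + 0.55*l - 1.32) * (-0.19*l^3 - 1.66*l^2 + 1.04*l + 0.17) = -0.2793*l^5 - 2.5447*l^4 + 0.8666*l^3 + 3.0131*l^2 - 1.2793*l - 0.2244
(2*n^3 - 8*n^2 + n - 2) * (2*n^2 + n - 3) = 4*n^5 - 14*n^4 - 12*n^3 + 21*n^2 - 5*n + 6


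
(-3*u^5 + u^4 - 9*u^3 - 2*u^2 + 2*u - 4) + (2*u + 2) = -3*u^5 + u^4 - 9*u^3 - 2*u^2 + 4*u - 2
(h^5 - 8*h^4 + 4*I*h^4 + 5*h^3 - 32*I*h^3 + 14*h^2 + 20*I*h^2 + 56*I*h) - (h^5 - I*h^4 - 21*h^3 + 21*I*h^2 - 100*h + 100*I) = -8*h^4 + 5*I*h^4 + 26*h^3 - 32*I*h^3 + 14*h^2 - I*h^2 + 100*h + 56*I*h - 100*I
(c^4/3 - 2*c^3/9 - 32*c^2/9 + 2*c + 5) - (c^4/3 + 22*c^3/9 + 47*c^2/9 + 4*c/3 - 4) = -8*c^3/3 - 79*c^2/9 + 2*c/3 + 9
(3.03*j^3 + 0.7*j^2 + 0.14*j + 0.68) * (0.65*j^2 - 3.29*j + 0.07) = 1.9695*j^5 - 9.5137*j^4 - 1.9999*j^3 + 0.0304*j^2 - 2.2274*j + 0.0476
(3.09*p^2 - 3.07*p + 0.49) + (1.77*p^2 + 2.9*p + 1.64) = 4.86*p^2 - 0.17*p + 2.13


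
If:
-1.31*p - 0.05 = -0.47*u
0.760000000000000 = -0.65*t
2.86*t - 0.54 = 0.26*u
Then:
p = -5.40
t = -1.17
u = -14.94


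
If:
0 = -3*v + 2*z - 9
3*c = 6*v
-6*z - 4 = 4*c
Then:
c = -62/17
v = -31/17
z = 30/17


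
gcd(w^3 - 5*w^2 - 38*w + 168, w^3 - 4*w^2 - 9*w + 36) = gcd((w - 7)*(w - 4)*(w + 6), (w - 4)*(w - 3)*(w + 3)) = w - 4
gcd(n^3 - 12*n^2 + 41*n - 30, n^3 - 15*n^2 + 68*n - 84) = n - 6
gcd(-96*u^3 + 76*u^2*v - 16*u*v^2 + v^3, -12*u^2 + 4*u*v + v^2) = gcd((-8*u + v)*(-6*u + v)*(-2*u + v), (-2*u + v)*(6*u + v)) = 2*u - v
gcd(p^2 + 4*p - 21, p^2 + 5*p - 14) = p + 7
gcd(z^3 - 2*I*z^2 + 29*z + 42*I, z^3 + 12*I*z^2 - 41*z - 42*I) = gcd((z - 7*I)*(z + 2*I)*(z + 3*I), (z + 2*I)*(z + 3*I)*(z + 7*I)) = z^2 + 5*I*z - 6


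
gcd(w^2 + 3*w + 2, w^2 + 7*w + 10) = w + 2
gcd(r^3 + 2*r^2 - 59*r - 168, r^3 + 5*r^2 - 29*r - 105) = r^2 + 10*r + 21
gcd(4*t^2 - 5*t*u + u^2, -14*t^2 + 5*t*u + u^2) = 1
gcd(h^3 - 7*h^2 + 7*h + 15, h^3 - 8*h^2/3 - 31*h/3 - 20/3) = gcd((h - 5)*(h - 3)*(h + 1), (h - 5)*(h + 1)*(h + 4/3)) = h^2 - 4*h - 5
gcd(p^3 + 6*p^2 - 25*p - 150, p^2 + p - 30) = p^2 + p - 30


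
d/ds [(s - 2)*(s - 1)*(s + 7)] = 3*s^2 + 8*s - 19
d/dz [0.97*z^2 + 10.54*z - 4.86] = 1.94*z + 10.54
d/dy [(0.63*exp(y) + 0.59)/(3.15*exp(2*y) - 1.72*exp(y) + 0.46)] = (-1.9845*exp(2*y) - 3.717*exp(y) + 1.3046)*exp(y)/(9.9225*exp(4*y) - 10.836*exp(3*y) + 5.8564*exp(2*y) - 1.5824*exp(y) + 0.2116)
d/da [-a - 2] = -1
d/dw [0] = 0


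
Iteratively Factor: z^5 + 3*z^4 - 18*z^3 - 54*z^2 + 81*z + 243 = (z - 3)*(z^4 + 6*z^3 - 54*z - 81) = (z - 3)*(z + 3)*(z^3 + 3*z^2 - 9*z - 27) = (z - 3)*(z + 3)^2*(z^2 - 9) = (z - 3)^2*(z + 3)^2*(z + 3)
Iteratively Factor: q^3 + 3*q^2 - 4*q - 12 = (q - 2)*(q^2 + 5*q + 6) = (q - 2)*(q + 2)*(q + 3)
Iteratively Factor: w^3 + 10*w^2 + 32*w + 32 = (w + 2)*(w^2 + 8*w + 16) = (w + 2)*(w + 4)*(w + 4)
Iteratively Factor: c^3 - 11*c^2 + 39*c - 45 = (c - 3)*(c^2 - 8*c + 15) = (c - 5)*(c - 3)*(c - 3)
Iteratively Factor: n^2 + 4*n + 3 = (n + 1)*(n + 3)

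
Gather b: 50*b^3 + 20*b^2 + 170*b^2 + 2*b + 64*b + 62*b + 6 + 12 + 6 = 50*b^3 + 190*b^2 + 128*b + 24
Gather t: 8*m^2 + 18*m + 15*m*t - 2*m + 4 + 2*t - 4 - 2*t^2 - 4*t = 8*m^2 + 16*m - 2*t^2 + t*(15*m - 2)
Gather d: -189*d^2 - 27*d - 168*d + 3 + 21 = -189*d^2 - 195*d + 24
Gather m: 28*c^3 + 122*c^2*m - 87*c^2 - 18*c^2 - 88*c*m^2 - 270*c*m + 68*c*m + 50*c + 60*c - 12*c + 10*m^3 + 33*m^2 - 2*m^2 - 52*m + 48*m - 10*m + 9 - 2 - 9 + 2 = 28*c^3 - 105*c^2 + 98*c + 10*m^3 + m^2*(31 - 88*c) + m*(122*c^2 - 202*c - 14)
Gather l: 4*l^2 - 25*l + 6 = 4*l^2 - 25*l + 6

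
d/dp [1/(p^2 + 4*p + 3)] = 2*(-p - 2)/(p^2 + 4*p + 3)^2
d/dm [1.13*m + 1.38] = 1.13000000000000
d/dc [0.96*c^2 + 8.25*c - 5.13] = 1.92*c + 8.25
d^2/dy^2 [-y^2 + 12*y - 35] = -2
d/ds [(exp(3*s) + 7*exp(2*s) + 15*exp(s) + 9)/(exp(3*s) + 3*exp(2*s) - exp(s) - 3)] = -4*exp(s)/(exp(2*s) - 2*exp(s) + 1)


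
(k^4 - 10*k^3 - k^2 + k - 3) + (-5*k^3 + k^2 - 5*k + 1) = k^4 - 15*k^3 - 4*k - 2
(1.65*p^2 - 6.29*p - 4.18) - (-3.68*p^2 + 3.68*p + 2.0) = 5.33*p^2 - 9.97*p - 6.18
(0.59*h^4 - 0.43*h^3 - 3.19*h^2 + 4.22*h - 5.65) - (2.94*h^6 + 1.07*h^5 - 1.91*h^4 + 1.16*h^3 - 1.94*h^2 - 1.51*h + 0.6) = -2.94*h^6 - 1.07*h^5 + 2.5*h^4 - 1.59*h^3 - 1.25*h^2 + 5.73*h - 6.25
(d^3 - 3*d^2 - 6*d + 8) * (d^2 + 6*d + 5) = d^5 + 3*d^4 - 19*d^3 - 43*d^2 + 18*d + 40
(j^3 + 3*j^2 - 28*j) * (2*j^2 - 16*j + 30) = 2*j^5 - 10*j^4 - 74*j^3 + 538*j^2 - 840*j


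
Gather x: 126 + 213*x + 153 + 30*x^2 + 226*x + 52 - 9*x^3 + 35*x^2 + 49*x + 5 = -9*x^3 + 65*x^2 + 488*x + 336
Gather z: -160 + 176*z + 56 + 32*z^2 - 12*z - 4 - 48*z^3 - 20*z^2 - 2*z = -48*z^3 + 12*z^2 + 162*z - 108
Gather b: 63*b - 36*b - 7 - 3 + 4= 27*b - 6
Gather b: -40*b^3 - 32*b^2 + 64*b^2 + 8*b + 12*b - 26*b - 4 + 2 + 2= -40*b^3 + 32*b^2 - 6*b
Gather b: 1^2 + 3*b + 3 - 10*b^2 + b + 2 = -10*b^2 + 4*b + 6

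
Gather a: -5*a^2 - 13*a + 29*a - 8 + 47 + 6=-5*a^2 + 16*a + 45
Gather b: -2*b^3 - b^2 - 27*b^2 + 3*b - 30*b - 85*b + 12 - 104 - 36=-2*b^3 - 28*b^2 - 112*b - 128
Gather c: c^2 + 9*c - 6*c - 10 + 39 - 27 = c^2 + 3*c + 2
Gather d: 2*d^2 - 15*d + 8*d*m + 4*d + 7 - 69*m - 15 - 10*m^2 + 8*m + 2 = 2*d^2 + d*(8*m - 11) - 10*m^2 - 61*m - 6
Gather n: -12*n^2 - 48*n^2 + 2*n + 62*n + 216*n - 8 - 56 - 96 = -60*n^2 + 280*n - 160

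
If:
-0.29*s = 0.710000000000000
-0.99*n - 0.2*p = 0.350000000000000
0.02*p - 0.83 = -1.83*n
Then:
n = 0.50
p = -4.22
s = -2.45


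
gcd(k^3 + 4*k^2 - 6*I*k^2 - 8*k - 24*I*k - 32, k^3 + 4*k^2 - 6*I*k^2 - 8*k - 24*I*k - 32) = k^3 + k^2*(4 - 6*I) + k*(-8 - 24*I) - 32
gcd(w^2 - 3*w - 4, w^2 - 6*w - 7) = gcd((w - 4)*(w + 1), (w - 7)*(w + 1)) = w + 1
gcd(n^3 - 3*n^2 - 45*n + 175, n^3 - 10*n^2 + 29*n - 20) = n - 5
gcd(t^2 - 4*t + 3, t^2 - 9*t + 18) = t - 3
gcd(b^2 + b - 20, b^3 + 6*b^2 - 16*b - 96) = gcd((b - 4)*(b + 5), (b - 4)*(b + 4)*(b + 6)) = b - 4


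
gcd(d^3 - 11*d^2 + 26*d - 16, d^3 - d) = d - 1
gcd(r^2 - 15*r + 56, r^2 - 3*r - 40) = r - 8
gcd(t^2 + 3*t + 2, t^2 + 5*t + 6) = t + 2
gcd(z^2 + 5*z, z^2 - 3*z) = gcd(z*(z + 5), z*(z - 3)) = z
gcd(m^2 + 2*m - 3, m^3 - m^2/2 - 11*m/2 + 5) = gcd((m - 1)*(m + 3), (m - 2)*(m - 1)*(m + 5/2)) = m - 1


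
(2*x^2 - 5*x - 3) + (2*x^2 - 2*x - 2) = 4*x^2 - 7*x - 5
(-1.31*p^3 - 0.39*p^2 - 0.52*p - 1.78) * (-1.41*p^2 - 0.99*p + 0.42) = 1.8471*p^5 + 1.8468*p^4 + 0.5691*p^3 + 2.8608*p^2 + 1.5438*p - 0.7476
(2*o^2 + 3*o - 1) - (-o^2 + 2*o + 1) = 3*o^2 + o - 2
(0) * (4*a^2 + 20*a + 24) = 0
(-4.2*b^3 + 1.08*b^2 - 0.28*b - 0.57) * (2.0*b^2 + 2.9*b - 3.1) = -8.4*b^5 - 10.02*b^4 + 15.592*b^3 - 5.3*b^2 - 0.785*b + 1.767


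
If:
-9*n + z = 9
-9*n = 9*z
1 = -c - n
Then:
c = -1/10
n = -9/10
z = 9/10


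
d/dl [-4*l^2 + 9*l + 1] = 9 - 8*l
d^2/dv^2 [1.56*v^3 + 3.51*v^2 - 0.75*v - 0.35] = 9.36*v + 7.02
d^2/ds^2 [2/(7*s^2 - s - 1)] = 4*(49*s^2 - 7*s - (14*s - 1)^2 - 7)/(-7*s^2 + s + 1)^3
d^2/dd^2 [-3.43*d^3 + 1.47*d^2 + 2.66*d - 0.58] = 2.94 - 20.58*d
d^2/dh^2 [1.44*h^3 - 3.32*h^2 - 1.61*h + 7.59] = 8.64*h - 6.64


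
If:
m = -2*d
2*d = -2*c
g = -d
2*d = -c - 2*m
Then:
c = 0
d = 0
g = 0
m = 0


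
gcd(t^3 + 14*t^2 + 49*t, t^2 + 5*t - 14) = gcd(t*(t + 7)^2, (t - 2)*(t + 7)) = t + 7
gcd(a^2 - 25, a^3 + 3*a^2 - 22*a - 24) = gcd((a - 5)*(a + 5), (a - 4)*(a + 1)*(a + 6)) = 1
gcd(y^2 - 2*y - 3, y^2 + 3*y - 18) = y - 3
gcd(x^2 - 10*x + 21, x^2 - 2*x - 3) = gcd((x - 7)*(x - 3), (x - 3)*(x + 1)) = x - 3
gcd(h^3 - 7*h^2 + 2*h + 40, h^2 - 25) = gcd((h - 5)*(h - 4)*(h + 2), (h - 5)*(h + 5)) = h - 5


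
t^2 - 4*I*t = t*(t - 4*I)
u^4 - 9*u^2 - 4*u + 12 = (u - 3)*(u - 1)*(u + 2)^2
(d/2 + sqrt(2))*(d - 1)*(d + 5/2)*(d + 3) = d^4/2 + sqrt(2)*d^3 + 9*d^3/4 + d^2 + 9*sqrt(2)*d^2/2 - 15*d/4 + 2*sqrt(2)*d - 15*sqrt(2)/2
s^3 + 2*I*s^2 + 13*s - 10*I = (s - 2*I)*(s - I)*(s + 5*I)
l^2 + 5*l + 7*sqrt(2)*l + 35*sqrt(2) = (l + 5)*(l + 7*sqrt(2))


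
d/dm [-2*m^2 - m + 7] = -4*m - 1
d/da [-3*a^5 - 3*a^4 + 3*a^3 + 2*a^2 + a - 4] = -15*a^4 - 12*a^3 + 9*a^2 + 4*a + 1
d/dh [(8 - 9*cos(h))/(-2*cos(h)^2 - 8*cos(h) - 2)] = (9*cos(h)^2 - 16*cos(h) - 41)*sin(h)/(2*(cos(h)^2 + 4*cos(h) + 1)^2)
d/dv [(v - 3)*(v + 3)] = 2*v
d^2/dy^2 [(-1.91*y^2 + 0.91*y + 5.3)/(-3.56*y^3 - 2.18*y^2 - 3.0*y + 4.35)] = (48.413152*y^6 - 69.197856*y^5 - 970.807728*y^4 - 258.214768*y^3 - 551.18226*y^2 - 752.20398*y - 147.38685)/(45.118016*y^9 + 82.885344*y^8 + 164.818032*y^7 - 15.335848*y^6 - 63.66528*y^5 - 281.90682*y^4 + 58.3982999999999*y^3 + 6.30314999999999*y^2 + 170.3025*y - 82.312875)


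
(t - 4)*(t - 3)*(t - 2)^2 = t^4 - 11*t^3 + 44*t^2 - 76*t + 48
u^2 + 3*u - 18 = (u - 3)*(u + 6)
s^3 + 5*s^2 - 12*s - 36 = (s - 3)*(s + 2)*(s + 6)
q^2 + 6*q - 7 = (q - 1)*(q + 7)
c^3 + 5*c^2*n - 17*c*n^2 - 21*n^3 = (c - 3*n)*(c + n)*(c + 7*n)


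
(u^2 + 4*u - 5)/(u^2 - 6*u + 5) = (u + 5)/(u - 5)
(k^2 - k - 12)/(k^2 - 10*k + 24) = (k + 3)/(k - 6)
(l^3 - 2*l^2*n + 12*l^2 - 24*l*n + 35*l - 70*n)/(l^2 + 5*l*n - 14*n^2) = (l^2 + 12*l + 35)/(l + 7*n)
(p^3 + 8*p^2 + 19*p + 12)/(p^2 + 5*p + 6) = (p^2 + 5*p + 4)/(p + 2)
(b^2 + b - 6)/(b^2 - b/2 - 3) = 2*(b + 3)/(2*b + 3)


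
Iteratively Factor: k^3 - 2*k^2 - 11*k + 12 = (k - 4)*(k^2 + 2*k - 3) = (k - 4)*(k - 1)*(k + 3)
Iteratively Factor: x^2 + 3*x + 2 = (x + 1)*(x + 2)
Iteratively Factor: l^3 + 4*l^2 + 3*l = (l)*(l^2 + 4*l + 3) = l*(l + 1)*(l + 3)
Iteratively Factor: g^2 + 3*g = (g)*(g + 3)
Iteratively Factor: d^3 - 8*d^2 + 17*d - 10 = (d - 2)*(d^2 - 6*d + 5) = (d - 2)*(d - 1)*(d - 5)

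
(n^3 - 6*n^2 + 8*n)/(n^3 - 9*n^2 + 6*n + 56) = n*(n - 2)/(n^2 - 5*n - 14)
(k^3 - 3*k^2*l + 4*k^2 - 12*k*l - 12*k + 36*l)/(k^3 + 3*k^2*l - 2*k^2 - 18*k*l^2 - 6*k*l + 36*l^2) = (k + 6)/(k + 6*l)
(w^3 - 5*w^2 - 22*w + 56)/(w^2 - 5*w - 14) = (w^2 + 2*w - 8)/(w + 2)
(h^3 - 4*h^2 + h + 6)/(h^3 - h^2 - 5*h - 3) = (h - 2)/(h + 1)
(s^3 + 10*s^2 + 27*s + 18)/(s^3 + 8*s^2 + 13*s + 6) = (s + 3)/(s + 1)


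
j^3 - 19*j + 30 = (j - 3)*(j - 2)*(j + 5)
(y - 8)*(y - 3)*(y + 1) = y^3 - 10*y^2 + 13*y + 24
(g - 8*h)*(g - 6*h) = g^2 - 14*g*h + 48*h^2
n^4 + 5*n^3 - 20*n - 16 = (n - 2)*(n + 1)*(n + 2)*(n + 4)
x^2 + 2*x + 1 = (x + 1)^2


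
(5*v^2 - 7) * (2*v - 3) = 10*v^3 - 15*v^2 - 14*v + 21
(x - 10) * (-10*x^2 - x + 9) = -10*x^3 + 99*x^2 + 19*x - 90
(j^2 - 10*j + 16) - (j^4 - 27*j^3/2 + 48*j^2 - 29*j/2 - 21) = -j^4 + 27*j^3/2 - 47*j^2 + 9*j/2 + 37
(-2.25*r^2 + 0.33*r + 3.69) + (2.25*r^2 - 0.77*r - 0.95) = 2.74 - 0.44*r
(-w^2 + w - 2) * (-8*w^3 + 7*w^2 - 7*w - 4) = 8*w^5 - 15*w^4 + 30*w^3 - 17*w^2 + 10*w + 8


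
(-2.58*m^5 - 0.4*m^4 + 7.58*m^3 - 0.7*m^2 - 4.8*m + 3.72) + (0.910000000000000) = -2.58*m^5 - 0.4*m^4 + 7.58*m^3 - 0.7*m^2 - 4.8*m + 4.63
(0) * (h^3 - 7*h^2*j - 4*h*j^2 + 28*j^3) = 0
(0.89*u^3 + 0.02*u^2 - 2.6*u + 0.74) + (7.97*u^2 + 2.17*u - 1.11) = 0.89*u^3 + 7.99*u^2 - 0.43*u - 0.37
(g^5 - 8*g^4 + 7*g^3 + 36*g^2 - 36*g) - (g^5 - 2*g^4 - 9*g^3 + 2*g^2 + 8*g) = -6*g^4 + 16*g^3 + 34*g^2 - 44*g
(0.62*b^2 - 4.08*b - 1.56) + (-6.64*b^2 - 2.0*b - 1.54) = -6.02*b^2 - 6.08*b - 3.1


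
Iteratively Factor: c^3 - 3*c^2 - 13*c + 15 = (c - 1)*(c^2 - 2*c - 15) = (c - 5)*(c - 1)*(c + 3)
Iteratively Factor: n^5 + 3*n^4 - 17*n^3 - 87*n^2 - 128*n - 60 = (n + 2)*(n^4 + n^3 - 19*n^2 - 49*n - 30) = (n + 2)*(n + 3)*(n^3 - 2*n^2 - 13*n - 10) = (n + 2)^2*(n + 3)*(n^2 - 4*n - 5) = (n - 5)*(n + 2)^2*(n + 3)*(n + 1)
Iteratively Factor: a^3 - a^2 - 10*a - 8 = (a + 2)*(a^2 - 3*a - 4) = (a - 4)*(a + 2)*(a + 1)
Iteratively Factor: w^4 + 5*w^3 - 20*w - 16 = (w + 4)*(w^3 + w^2 - 4*w - 4) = (w + 1)*(w + 4)*(w^2 - 4) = (w - 2)*(w + 1)*(w + 4)*(w + 2)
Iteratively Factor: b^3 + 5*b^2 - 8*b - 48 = (b + 4)*(b^2 + b - 12) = (b - 3)*(b + 4)*(b + 4)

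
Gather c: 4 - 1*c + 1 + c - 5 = 0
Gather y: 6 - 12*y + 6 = 12 - 12*y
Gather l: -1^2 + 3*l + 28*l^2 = 28*l^2 + 3*l - 1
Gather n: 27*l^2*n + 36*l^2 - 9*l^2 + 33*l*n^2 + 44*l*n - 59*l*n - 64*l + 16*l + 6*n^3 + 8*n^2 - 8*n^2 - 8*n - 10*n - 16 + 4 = 27*l^2 + 33*l*n^2 - 48*l + 6*n^3 + n*(27*l^2 - 15*l - 18) - 12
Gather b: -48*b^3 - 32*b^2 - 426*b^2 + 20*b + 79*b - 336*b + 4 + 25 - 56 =-48*b^3 - 458*b^2 - 237*b - 27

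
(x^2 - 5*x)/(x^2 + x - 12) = x*(x - 5)/(x^2 + x - 12)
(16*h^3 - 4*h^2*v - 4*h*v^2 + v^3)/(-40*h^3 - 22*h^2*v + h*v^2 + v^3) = (8*h^2 - 6*h*v + v^2)/(-20*h^2 - h*v + v^2)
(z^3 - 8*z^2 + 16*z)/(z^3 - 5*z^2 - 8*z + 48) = z/(z + 3)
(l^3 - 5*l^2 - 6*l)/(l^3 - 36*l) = (l + 1)/(l + 6)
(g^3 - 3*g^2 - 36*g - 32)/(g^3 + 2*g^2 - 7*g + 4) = (g^2 - 7*g - 8)/(g^2 - 2*g + 1)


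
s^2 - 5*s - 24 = (s - 8)*(s + 3)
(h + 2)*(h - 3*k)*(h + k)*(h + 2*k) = h^4 + 2*h^3 - 7*h^2*k^2 - 6*h*k^3 - 14*h*k^2 - 12*k^3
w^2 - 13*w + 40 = (w - 8)*(w - 5)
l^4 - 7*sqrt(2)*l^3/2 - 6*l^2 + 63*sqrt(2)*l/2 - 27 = (l - 3)*(l + 3)*(l - 3*sqrt(2))*(l - sqrt(2)/2)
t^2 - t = t*(t - 1)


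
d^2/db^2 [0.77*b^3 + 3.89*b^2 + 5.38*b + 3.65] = 4.62*b + 7.78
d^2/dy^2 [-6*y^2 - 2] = -12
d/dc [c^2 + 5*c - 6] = 2*c + 5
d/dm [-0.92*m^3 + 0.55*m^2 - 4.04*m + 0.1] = -2.76*m^2 + 1.1*m - 4.04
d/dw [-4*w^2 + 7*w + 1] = 7 - 8*w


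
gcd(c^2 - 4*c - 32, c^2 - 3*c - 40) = c - 8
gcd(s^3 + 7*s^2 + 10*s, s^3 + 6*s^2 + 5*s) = s^2 + 5*s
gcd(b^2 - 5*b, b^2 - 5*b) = b^2 - 5*b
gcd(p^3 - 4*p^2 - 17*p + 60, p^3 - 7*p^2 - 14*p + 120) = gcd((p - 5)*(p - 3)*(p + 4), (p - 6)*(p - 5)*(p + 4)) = p^2 - p - 20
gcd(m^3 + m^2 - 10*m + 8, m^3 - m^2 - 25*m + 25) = m - 1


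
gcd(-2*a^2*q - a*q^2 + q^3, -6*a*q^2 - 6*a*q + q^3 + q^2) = q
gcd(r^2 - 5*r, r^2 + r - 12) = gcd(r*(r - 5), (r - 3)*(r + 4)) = 1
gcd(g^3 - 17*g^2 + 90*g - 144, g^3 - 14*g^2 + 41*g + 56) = g - 8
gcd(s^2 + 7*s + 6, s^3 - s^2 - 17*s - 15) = s + 1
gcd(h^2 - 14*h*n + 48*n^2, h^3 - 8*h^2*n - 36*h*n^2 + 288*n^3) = h^2 - 14*h*n + 48*n^2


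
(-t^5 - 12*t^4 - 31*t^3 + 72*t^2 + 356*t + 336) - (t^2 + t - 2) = -t^5 - 12*t^4 - 31*t^3 + 71*t^2 + 355*t + 338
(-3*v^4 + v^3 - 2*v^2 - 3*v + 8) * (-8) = 24*v^4 - 8*v^3 + 16*v^2 + 24*v - 64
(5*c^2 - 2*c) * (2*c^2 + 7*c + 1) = 10*c^4 + 31*c^3 - 9*c^2 - 2*c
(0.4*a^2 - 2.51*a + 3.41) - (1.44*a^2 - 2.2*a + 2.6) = -1.04*a^2 - 0.31*a + 0.81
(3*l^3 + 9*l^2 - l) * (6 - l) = -3*l^4 + 9*l^3 + 55*l^2 - 6*l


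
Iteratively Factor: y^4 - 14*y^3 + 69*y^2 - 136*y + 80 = (y - 1)*(y^3 - 13*y^2 + 56*y - 80) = (y - 5)*(y - 1)*(y^2 - 8*y + 16) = (y - 5)*(y - 4)*(y - 1)*(y - 4)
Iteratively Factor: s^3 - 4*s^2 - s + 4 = (s - 4)*(s^2 - 1) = (s - 4)*(s - 1)*(s + 1)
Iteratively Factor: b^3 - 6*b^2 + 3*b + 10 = (b + 1)*(b^2 - 7*b + 10) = (b - 2)*(b + 1)*(b - 5)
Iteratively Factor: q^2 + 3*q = (q + 3)*(q)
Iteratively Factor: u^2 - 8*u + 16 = (u - 4)*(u - 4)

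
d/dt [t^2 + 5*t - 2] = 2*t + 5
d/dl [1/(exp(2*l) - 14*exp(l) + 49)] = 2*(7 - exp(l))*exp(l)/(exp(2*l) - 14*exp(l) + 49)^2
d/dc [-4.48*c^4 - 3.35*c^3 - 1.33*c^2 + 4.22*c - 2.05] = -17.92*c^3 - 10.05*c^2 - 2.66*c + 4.22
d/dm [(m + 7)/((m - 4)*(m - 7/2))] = 2*(-2*m^2 - 28*m + 133)/(4*m^4 - 60*m^3 + 337*m^2 - 840*m + 784)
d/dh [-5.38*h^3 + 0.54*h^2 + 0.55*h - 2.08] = -16.14*h^2 + 1.08*h + 0.55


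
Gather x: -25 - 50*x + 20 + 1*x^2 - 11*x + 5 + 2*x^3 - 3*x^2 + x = 2*x^3 - 2*x^2 - 60*x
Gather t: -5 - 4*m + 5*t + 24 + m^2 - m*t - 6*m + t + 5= m^2 - 10*m + t*(6 - m) + 24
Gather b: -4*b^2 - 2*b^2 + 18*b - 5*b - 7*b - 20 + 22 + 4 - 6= -6*b^2 + 6*b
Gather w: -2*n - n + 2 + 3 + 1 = 6 - 3*n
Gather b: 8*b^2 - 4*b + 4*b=8*b^2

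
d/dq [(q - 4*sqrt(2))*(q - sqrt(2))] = 2*q - 5*sqrt(2)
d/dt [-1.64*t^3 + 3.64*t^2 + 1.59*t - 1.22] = -4.92*t^2 + 7.28*t + 1.59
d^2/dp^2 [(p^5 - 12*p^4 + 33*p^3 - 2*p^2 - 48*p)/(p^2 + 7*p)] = 2*(3*p^4 + 44*p^3 + 42*p^2 - 1764*p + 1583)/(p^3 + 21*p^2 + 147*p + 343)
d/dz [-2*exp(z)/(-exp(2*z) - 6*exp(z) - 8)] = 2*(8 - exp(2*z))*exp(z)/(exp(4*z) + 12*exp(3*z) + 52*exp(2*z) + 96*exp(z) + 64)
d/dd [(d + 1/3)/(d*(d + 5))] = (-3*d^2 - 2*d - 5)/(3*d^2*(d^2 + 10*d + 25))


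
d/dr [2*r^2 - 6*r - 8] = 4*r - 6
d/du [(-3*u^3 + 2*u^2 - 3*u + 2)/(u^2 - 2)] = 3*(-u^4 + 7*u^2 - 4*u + 2)/(u^4 - 4*u^2 + 4)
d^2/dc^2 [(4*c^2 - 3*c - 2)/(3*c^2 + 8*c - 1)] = 2*(-123*c^3 - 18*c^2 - 171*c - 154)/(27*c^6 + 216*c^5 + 549*c^4 + 368*c^3 - 183*c^2 + 24*c - 1)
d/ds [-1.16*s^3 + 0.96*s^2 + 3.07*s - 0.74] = -3.48*s^2 + 1.92*s + 3.07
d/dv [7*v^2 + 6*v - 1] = 14*v + 6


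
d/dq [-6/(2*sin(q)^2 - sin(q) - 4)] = 6*(4*sin(q) - 1)*cos(q)/(sin(q) + cos(2*q) + 3)^2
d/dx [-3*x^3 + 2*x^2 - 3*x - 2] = -9*x^2 + 4*x - 3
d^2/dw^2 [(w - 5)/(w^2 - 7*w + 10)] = 2/(w^3 - 6*w^2 + 12*w - 8)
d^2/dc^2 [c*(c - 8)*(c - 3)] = 6*c - 22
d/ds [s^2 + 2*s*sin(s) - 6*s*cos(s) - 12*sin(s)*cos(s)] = 6*s*sin(s) + 2*s*cos(s) + 2*s + 2*sin(s) - 6*cos(s) - 12*cos(2*s)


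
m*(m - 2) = m^2 - 2*m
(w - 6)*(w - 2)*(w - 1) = w^3 - 9*w^2 + 20*w - 12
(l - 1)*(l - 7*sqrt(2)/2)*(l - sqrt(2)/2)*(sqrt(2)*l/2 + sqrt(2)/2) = sqrt(2)*l^4/2 - 4*l^3 + 5*sqrt(2)*l^2/4 + 4*l - 7*sqrt(2)/4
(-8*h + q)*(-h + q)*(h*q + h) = 8*h^3*q + 8*h^3 - 9*h^2*q^2 - 9*h^2*q + h*q^3 + h*q^2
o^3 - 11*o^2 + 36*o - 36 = (o - 6)*(o - 3)*(o - 2)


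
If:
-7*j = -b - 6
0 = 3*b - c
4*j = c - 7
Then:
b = 73/17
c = 219/17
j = 25/17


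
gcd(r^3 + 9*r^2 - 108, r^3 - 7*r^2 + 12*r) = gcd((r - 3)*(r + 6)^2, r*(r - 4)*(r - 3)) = r - 3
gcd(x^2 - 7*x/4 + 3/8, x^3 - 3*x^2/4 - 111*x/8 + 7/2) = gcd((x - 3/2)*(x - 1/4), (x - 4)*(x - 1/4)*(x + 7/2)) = x - 1/4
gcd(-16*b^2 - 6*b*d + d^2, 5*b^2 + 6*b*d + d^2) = 1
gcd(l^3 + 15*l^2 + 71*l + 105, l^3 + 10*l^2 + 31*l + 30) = l^2 + 8*l + 15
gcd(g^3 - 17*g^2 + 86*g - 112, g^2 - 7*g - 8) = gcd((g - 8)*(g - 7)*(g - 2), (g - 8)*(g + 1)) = g - 8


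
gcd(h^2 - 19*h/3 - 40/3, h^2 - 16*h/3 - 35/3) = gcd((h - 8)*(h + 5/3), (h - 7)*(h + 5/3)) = h + 5/3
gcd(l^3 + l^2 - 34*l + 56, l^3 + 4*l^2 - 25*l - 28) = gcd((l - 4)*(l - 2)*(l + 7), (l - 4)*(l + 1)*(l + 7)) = l^2 + 3*l - 28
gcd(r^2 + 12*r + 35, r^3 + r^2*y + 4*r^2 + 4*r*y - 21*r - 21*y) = r + 7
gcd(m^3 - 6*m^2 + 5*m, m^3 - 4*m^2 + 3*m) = m^2 - m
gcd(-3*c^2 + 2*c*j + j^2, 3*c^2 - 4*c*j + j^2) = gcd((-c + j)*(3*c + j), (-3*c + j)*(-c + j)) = c - j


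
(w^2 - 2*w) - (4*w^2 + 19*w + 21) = -3*w^2 - 21*w - 21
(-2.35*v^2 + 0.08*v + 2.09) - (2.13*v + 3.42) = -2.35*v^2 - 2.05*v - 1.33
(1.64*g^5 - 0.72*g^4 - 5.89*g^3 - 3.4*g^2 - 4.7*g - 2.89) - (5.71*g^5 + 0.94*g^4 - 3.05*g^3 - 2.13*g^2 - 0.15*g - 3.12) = -4.07*g^5 - 1.66*g^4 - 2.84*g^3 - 1.27*g^2 - 4.55*g + 0.23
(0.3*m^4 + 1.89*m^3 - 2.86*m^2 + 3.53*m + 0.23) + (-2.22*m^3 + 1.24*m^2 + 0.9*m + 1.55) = 0.3*m^4 - 0.33*m^3 - 1.62*m^2 + 4.43*m + 1.78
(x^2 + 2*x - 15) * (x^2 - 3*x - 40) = x^4 - x^3 - 61*x^2 - 35*x + 600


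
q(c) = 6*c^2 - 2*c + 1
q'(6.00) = 70.00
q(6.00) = 205.00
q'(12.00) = 142.00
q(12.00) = 841.00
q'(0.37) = 2.44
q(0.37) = 1.08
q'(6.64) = 77.68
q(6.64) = 252.26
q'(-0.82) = -11.84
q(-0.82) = 6.67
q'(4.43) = 51.16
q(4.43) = 109.89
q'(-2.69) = -34.28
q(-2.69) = 49.80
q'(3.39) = 38.68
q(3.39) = 63.17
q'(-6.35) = -78.20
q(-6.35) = 255.64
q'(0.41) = 2.92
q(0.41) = 1.19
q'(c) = 12*c - 2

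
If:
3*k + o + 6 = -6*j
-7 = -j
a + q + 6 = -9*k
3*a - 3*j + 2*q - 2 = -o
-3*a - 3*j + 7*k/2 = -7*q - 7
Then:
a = 1075/77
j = 7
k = -1772/539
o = -20556/539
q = 5189/539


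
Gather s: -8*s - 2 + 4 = 2 - 8*s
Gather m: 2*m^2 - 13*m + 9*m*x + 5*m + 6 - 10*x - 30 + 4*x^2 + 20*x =2*m^2 + m*(9*x - 8) + 4*x^2 + 10*x - 24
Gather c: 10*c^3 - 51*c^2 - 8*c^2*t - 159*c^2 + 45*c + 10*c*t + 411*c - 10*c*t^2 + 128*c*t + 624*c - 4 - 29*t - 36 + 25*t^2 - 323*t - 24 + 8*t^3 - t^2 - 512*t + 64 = 10*c^3 + c^2*(-8*t - 210) + c*(-10*t^2 + 138*t + 1080) + 8*t^3 + 24*t^2 - 864*t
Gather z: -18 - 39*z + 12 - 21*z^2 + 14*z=-21*z^2 - 25*z - 6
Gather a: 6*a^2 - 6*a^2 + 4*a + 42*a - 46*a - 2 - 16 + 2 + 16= 0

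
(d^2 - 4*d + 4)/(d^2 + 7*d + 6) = (d^2 - 4*d + 4)/(d^2 + 7*d + 6)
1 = 1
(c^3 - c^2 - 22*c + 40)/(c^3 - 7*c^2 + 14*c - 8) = (c + 5)/(c - 1)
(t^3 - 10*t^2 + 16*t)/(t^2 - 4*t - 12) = t*(-t^2 + 10*t - 16)/(-t^2 + 4*t + 12)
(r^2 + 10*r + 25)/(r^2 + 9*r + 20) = (r + 5)/(r + 4)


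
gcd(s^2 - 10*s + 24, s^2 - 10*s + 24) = s^2 - 10*s + 24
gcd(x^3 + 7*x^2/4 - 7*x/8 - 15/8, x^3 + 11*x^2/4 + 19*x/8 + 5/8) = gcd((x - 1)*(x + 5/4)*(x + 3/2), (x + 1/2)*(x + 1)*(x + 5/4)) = x + 5/4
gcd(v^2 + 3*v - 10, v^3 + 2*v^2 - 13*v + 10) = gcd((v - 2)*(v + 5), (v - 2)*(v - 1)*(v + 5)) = v^2 + 3*v - 10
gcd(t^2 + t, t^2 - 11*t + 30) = 1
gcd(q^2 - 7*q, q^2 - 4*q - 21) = q - 7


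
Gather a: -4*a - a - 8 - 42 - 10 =-5*a - 60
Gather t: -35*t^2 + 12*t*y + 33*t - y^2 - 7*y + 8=-35*t^2 + t*(12*y + 33) - y^2 - 7*y + 8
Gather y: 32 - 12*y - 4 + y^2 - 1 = y^2 - 12*y + 27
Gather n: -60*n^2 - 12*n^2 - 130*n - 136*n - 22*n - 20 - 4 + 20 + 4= -72*n^2 - 288*n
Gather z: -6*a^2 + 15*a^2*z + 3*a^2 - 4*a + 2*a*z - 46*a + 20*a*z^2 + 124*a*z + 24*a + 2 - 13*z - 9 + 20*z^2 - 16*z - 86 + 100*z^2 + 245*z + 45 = -3*a^2 - 26*a + z^2*(20*a + 120) + z*(15*a^2 + 126*a + 216) - 48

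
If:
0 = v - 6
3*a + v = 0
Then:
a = -2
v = 6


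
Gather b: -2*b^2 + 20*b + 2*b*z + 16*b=-2*b^2 + b*(2*z + 36)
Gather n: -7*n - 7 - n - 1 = -8*n - 8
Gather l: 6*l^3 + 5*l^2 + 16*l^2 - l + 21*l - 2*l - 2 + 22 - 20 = 6*l^3 + 21*l^2 + 18*l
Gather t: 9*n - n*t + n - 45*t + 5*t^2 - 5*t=10*n + 5*t^2 + t*(-n - 50)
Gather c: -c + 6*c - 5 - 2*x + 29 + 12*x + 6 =5*c + 10*x + 30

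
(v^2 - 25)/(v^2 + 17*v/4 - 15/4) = 4*(v - 5)/(4*v - 3)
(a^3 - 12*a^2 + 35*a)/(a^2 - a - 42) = a*(a - 5)/(a + 6)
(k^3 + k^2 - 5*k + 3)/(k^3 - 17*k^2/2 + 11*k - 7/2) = 2*(k^2 + 2*k - 3)/(2*k^2 - 15*k + 7)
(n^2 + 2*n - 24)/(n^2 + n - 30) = (n - 4)/(n - 5)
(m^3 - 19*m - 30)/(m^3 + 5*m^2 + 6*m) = (m - 5)/m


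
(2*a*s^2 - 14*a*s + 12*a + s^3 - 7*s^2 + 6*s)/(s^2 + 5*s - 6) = (2*a*s - 12*a + s^2 - 6*s)/(s + 6)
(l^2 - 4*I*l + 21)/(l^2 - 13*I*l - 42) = (l + 3*I)/(l - 6*I)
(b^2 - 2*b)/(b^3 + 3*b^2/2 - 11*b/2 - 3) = 2*b/(2*b^2 + 7*b + 3)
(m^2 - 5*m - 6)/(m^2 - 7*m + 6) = (m + 1)/(m - 1)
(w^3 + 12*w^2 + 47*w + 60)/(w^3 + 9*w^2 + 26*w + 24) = (w + 5)/(w + 2)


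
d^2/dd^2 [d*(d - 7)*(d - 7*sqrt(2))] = 6*d - 14*sqrt(2) - 14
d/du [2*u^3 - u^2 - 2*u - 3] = 6*u^2 - 2*u - 2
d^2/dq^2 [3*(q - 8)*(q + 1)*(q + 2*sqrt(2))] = 18*q - 42 + 12*sqrt(2)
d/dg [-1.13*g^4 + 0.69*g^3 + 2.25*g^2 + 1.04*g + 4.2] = -4.52*g^3 + 2.07*g^2 + 4.5*g + 1.04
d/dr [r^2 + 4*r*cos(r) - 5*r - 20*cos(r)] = -4*r*sin(r) + 2*r + 20*sin(r) + 4*cos(r) - 5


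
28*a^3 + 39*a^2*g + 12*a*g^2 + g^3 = (a + g)*(4*a + g)*(7*a + g)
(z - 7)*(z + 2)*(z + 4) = z^3 - z^2 - 34*z - 56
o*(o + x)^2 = o^3 + 2*o^2*x + o*x^2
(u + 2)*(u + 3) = u^2 + 5*u + 6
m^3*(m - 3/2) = m^4 - 3*m^3/2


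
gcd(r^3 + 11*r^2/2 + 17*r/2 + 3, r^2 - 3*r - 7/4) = r + 1/2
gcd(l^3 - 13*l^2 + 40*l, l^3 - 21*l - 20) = l - 5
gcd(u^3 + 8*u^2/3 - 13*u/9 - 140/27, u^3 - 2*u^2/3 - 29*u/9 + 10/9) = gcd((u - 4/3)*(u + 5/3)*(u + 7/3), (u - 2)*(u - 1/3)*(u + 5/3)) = u + 5/3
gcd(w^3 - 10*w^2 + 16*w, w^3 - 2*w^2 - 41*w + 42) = 1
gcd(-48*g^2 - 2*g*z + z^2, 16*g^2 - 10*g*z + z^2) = -8*g + z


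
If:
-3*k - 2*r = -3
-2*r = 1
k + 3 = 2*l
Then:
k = 4/3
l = 13/6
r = -1/2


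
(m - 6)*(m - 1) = m^2 - 7*m + 6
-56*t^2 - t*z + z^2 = (-8*t + z)*(7*t + z)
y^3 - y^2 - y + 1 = (y - 1)^2*(y + 1)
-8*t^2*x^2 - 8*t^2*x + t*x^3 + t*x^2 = x*(-8*t + x)*(t*x + t)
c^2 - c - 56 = (c - 8)*(c + 7)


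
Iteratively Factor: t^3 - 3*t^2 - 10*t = (t + 2)*(t^2 - 5*t) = (t - 5)*(t + 2)*(t)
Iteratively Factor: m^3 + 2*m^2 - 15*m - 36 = (m + 3)*(m^2 - m - 12) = (m - 4)*(m + 3)*(m + 3)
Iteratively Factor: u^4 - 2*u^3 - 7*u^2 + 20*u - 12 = (u - 2)*(u^3 - 7*u + 6) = (u - 2)^2*(u^2 + 2*u - 3) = (u - 2)^2*(u - 1)*(u + 3)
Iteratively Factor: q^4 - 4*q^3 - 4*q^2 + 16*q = (q + 2)*(q^3 - 6*q^2 + 8*q) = (q - 4)*(q + 2)*(q^2 - 2*q) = q*(q - 4)*(q + 2)*(q - 2)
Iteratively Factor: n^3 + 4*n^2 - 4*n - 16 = (n - 2)*(n^2 + 6*n + 8) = (n - 2)*(n + 4)*(n + 2)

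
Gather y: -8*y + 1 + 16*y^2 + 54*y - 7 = 16*y^2 + 46*y - 6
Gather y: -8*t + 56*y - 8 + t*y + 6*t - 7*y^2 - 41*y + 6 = -2*t - 7*y^2 + y*(t + 15) - 2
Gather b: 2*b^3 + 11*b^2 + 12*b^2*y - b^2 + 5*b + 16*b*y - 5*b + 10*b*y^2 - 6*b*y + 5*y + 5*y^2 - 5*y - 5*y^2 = 2*b^3 + b^2*(12*y + 10) + b*(10*y^2 + 10*y)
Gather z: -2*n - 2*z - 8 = -2*n - 2*z - 8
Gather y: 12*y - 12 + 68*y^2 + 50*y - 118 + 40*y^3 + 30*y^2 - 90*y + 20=40*y^3 + 98*y^2 - 28*y - 110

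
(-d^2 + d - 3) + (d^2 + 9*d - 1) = 10*d - 4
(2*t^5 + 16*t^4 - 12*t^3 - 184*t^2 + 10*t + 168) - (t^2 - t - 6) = 2*t^5 + 16*t^4 - 12*t^3 - 185*t^2 + 11*t + 174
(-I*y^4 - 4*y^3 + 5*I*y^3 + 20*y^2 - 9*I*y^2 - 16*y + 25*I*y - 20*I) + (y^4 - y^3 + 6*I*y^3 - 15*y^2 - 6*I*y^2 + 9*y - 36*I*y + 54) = y^4 - I*y^4 - 5*y^3 + 11*I*y^3 + 5*y^2 - 15*I*y^2 - 7*y - 11*I*y + 54 - 20*I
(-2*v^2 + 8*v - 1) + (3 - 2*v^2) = -4*v^2 + 8*v + 2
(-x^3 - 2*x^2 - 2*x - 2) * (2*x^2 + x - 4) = -2*x^5 - 5*x^4 - 2*x^3 + 2*x^2 + 6*x + 8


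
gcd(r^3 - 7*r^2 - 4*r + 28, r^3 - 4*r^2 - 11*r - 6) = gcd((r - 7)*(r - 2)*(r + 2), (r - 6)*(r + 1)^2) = 1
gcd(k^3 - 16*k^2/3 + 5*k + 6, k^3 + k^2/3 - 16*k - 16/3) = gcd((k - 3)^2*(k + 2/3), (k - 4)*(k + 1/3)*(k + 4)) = 1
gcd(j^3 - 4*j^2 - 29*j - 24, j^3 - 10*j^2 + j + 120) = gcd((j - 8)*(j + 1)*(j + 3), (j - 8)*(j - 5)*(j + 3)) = j^2 - 5*j - 24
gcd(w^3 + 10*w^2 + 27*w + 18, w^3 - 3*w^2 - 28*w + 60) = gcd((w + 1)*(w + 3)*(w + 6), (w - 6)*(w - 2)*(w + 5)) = 1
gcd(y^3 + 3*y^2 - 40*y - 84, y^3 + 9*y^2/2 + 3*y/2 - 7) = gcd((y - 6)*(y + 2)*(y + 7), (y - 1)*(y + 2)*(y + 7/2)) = y + 2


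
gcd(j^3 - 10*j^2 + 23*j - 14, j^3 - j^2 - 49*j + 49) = j^2 - 8*j + 7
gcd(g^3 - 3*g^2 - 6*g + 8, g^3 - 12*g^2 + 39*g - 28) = g^2 - 5*g + 4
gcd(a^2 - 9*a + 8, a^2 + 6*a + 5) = 1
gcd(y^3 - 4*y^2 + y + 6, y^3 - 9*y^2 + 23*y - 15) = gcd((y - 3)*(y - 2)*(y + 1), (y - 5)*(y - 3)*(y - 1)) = y - 3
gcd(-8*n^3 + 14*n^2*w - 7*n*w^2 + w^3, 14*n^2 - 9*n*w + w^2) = -2*n + w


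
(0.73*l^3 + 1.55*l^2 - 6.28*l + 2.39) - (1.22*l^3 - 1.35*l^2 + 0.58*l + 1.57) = -0.49*l^3 + 2.9*l^2 - 6.86*l + 0.82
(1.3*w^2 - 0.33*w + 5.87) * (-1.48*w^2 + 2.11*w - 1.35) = -1.924*w^4 + 3.2314*w^3 - 11.1389*w^2 + 12.8312*w - 7.9245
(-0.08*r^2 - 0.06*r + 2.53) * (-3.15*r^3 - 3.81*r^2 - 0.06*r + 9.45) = 0.252*r^5 + 0.4938*r^4 - 7.7361*r^3 - 10.3917*r^2 - 0.7188*r + 23.9085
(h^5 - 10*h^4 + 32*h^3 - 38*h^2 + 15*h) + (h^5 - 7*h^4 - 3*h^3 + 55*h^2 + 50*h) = 2*h^5 - 17*h^4 + 29*h^3 + 17*h^2 + 65*h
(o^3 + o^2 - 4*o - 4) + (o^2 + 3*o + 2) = o^3 + 2*o^2 - o - 2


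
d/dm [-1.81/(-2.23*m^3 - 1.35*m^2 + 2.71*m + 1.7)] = (-12.1089*m^2 - 4.887*m + 4.9051)/(2.23*m^3 + 1.35*m^2 - 2.71*m - 1.7)^2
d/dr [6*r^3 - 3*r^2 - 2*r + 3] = 18*r^2 - 6*r - 2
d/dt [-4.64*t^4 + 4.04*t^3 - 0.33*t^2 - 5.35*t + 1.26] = -18.56*t^3 + 12.12*t^2 - 0.66*t - 5.35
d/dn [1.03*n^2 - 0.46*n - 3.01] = 2.06*n - 0.46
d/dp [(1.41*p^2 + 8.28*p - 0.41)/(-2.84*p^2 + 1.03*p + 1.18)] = (24.9675*p^2 + 0.998799999999999*p + 10.1927)/(8.0656*p^4 - 5.8504*p^3 - 5.6415*p^2 + 2.4308*p + 1.3924)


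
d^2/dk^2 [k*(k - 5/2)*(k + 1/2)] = 6*k - 4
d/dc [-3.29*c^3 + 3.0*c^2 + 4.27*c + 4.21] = -9.87*c^2 + 6.0*c + 4.27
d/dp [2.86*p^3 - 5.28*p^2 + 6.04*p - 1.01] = 8.58*p^2 - 10.56*p + 6.04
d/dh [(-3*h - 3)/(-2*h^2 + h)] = 3*(-2*h^2 - 4*h + 1)/(h^2*(4*h^2 - 4*h + 1))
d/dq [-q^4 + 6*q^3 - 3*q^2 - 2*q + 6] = -4*q^3 + 18*q^2 - 6*q - 2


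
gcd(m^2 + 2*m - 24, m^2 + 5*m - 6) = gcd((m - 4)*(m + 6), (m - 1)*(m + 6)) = m + 6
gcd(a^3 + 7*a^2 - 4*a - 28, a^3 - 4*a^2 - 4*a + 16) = a^2 - 4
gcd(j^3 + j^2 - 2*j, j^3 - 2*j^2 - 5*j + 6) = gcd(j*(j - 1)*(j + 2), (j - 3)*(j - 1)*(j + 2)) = j^2 + j - 2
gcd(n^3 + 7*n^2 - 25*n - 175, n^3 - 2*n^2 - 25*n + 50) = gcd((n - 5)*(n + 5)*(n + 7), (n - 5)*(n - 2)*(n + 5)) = n^2 - 25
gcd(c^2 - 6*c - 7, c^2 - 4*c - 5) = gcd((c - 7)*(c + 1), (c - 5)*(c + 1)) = c + 1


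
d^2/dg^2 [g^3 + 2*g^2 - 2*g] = 6*g + 4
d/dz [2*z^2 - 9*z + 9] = 4*z - 9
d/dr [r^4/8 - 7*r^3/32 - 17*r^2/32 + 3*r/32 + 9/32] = r^3/2 - 21*r^2/32 - 17*r/16 + 3/32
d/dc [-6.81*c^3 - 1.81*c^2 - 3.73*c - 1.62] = -20.43*c^2 - 3.62*c - 3.73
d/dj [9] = 0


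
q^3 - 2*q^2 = q^2*(q - 2)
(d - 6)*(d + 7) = d^2 + d - 42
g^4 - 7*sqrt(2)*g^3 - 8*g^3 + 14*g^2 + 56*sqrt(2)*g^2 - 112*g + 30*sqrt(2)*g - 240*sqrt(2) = (g - 8)*(g - 5*sqrt(2))*(g - 3*sqrt(2))*(g + sqrt(2))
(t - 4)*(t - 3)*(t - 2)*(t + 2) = t^4 - 7*t^3 + 8*t^2 + 28*t - 48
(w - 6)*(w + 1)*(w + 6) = w^3 + w^2 - 36*w - 36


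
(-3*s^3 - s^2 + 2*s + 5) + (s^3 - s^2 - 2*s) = -2*s^3 - 2*s^2 + 5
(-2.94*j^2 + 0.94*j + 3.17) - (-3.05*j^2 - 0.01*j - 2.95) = 0.11*j^2 + 0.95*j + 6.12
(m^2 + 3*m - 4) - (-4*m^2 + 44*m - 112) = 5*m^2 - 41*m + 108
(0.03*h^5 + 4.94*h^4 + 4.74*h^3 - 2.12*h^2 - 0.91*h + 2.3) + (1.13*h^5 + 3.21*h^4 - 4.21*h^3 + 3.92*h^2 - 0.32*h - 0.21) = 1.16*h^5 + 8.15*h^4 + 0.53*h^3 + 1.8*h^2 - 1.23*h + 2.09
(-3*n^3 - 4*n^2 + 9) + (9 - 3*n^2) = -3*n^3 - 7*n^2 + 18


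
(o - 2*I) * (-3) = -3*o + 6*I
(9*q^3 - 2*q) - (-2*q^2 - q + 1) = 9*q^3 + 2*q^2 - q - 1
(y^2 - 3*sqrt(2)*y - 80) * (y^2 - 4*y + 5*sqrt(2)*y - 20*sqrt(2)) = y^4 - 4*y^3 + 2*sqrt(2)*y^3 - 110*y^2 - 8*sqrt(2)*y^2 - 400*sqrt(2)*y + 440*y + 1600*sqrt(2)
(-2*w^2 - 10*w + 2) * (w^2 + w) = -2*w^4 - 12*w^3 - 8*w^2 + 2*w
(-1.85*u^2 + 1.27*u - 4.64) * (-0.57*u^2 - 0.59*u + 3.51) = 1.0545*u^4 + 0.3676*u^3 - 4.598*u^2 + 7.1953*u - 16.2864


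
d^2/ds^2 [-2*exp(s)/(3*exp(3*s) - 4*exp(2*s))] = 8*(-9*exp(2*s) + 9*exp(s) - 4)*exp(-s)/(27*exp(3*s) - 108*exp(2*s) + 144*exp(s) - 64)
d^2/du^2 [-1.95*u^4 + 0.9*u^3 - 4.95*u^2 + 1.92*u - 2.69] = -23.4*u^2 + 5.4*u - 9.9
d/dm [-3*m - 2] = -3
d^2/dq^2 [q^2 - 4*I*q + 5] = 2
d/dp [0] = 0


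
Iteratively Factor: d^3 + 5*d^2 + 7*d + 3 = (d + 3)*(d^2 + 2*d + 1) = (d + 1)*(d + 3)*(d + 1)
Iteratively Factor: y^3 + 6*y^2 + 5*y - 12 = (y + 3)*(y^2 + 3*y - 4) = (y + 3)*(y + 4)*(y - 1)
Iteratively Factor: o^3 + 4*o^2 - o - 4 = (o + 4)*(o^2 - 1) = (o + 1)*(o + 4)*(o - 1)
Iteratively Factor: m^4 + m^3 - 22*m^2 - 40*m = (m)*(m^3 + m^2 - 22*m - 40) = m*(m - 5)*(m^2 + 6*m + 8) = m*(m - 5)*(m + 2)*(m + 4)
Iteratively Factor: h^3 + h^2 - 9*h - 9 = (h + 1)*(h^2 - 9) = (h + 1)*(h + 3)*(h - 3)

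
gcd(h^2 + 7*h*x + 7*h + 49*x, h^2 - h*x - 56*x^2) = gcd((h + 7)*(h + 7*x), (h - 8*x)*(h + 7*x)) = h + 7*x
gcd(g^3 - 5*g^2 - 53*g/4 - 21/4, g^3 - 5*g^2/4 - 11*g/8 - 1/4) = g + 1/2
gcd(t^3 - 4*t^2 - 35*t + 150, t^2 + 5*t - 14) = 1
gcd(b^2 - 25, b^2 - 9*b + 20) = b - 5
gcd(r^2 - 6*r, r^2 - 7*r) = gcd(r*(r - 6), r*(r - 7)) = r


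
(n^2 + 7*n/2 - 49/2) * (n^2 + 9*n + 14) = n^4 + 25*n^3/2 + 21*n^2 - 343*n/2 - 343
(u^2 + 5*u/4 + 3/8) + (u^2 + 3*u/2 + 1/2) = 2*u^2 + 11*u/4 + 7/8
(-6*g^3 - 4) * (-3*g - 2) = 18*g^4 + 12*g^3 + 12*g + 8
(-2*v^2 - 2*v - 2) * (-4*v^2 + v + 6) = 8*v^4 + 6*v^3 - 6*v^2 - 14*v - 12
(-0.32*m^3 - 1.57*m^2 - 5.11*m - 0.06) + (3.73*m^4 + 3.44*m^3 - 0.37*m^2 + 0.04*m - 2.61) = 3.73*m^4 + 3.12*m^3 - 1.94*m^2 - 5.07*m - 2.67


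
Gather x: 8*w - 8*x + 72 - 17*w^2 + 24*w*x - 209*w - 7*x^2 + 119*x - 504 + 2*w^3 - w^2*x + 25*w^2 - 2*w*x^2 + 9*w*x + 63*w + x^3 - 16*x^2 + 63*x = 2*w^3 + 8*w^2 - 138*w + x^3 + x^2*(-2*w - 23) + x*(-w^2 + 33*w + 174) - 432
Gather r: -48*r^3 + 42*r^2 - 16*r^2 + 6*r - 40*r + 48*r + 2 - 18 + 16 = -48*r^3 + 26*r^2 + 14*r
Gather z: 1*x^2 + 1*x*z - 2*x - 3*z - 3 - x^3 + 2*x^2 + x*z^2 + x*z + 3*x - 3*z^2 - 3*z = -x^3 + 3*x^2 + x + z^2*(x - 3) + z*(2*x - 6) - 3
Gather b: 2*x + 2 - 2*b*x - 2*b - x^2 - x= b*(-2*x - 2) - x^2 + x + 2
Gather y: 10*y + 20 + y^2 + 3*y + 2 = y^2 + 13*y + 22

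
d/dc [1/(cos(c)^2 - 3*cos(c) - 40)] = (2*cos(c) - 3)*sin(c)/(sin(c)^2 + 3*cos(c) + 39)^2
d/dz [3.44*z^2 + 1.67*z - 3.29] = 6.88*z + 1.67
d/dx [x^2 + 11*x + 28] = 2*x + 11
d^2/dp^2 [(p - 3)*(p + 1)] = 2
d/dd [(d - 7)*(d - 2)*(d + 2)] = 3*d^2 - 14*d - 4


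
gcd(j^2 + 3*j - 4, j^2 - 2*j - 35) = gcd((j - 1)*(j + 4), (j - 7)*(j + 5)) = 1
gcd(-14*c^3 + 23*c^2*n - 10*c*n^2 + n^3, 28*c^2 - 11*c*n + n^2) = 7*c - n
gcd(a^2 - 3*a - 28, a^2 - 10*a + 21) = a - 7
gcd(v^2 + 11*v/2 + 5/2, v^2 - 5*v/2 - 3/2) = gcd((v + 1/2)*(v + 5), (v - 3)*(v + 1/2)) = v + 1/2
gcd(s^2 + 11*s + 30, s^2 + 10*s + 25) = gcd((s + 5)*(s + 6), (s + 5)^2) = s + 5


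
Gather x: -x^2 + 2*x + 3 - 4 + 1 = -x^2 + 2*x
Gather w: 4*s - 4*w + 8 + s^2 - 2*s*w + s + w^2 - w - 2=s^2 + 5*s + w^2 + w*(-2*s - 5) + 6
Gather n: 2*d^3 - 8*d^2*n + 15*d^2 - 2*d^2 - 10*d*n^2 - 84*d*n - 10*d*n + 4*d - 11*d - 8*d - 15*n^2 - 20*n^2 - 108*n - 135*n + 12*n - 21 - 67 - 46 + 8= 2*d^3 + 13*d^2 - 15*d + n^2*(-10*d - 35) + n*(-8*d^2 - 94*d - 231) - 126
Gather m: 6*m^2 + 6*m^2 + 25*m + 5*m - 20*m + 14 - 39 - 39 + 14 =12*m^2 + 10*m - 50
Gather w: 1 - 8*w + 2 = 3 - 8*w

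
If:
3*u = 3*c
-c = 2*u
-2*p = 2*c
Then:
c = 0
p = 0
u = 0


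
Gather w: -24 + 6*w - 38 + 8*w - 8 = 14*w - 70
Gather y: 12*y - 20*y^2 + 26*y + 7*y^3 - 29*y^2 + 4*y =7*y^3 - 49*y^2 + 42*y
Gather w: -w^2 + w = -w^2 + w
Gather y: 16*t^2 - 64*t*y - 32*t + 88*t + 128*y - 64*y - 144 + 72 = 16*t^2 + 56*t + y*(64 - 64*t) - 72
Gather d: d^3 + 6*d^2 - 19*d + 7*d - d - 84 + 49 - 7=d^3 + 6*d^2 - 13*d - 42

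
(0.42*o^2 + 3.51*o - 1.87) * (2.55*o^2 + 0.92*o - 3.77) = 1.071*o^4 + 9.3369*o^3 - 3.1227*o^2 - 14.9531*o + 7.0499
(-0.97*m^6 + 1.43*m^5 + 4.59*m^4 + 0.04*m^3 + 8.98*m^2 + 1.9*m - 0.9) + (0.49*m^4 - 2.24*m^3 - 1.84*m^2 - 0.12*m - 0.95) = -0.97*m^6 + 1.43*m^5 + 5.08*m^4 - 2.2*m^3 + 7.14*m^2 + 1.78*m - 1.85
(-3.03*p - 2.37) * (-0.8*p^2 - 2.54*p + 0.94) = 2.424*p^3 + 9.5922*p^2 + 3.1716*p - 2.2278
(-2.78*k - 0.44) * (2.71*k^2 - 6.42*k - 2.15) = -7.5338*k^3 + 16.6552*k^2 + 8.8018*k + 0.946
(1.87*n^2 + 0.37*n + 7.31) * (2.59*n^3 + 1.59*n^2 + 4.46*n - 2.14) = 4.8433*n^5 + 3.9316*n^4 + 27.8614*n^3 + 9.2713*n^2 + 31.8108*n - 15.6434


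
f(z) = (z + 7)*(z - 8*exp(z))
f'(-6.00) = -5.04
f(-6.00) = -6.02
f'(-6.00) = -5.04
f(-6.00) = -6.02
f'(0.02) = -58.42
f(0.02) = -57.15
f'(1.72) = -423.81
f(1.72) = -374.58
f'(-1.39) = -8.95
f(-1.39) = -18.98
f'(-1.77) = -5.03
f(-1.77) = -16.38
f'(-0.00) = -57.00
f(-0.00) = -56.00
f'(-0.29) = -39.73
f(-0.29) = -42.11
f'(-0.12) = -49.15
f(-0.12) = -49.64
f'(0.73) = -136.46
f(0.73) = -122.68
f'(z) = z + (1 - 8*exp(z))*(z + 7) - 8*exp(z) = z - (z + 7)*(8*exp(z) - 1) - 8*exp(z)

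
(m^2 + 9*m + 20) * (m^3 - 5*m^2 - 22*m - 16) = m^5 + 4*m^4 - 47*m^3 - 314*m^2 - 584*m - 320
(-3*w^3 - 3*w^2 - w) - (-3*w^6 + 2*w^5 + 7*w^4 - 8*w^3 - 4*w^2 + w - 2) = 3*w^6 - 2*w^5 - 7*w^4 + 5*w^3 + w^2 - 2*w + 2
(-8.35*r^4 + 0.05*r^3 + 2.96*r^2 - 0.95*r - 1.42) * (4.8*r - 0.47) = -40.08*r^5 + 4.1645*r^4 + 14.1845*r^3 - 5.9512*r^2 - 6.3695*r + 0.6674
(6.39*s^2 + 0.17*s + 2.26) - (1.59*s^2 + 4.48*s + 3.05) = 4.8*s^2 - 4.31*s - 0.79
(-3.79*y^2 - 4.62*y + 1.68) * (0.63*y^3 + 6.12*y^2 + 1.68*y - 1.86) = -2.3877*y^5 - 26.1054*y^4 - 33.5832*y^3 + 9.5694*y^2 + 11.4156*y - 3.1248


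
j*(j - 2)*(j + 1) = j^3 - j^2 - 2*j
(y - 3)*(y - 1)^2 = y^3 - 5*y^2 + 7*y - 3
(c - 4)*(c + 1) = c^2 - 3*c - 4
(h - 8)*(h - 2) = h^2 - 10*h + 16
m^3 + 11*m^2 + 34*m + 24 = (m + 1)*(m + 4)*(m + 6)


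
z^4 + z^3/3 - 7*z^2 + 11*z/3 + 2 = (z - 2)*(z - 1)*(z + 1/3)*(z + 3)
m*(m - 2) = m^2 - 2*m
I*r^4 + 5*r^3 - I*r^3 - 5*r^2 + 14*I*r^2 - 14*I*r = r*(r - 7*I)*(r + 2*I)*(I*r - I)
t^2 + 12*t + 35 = (t + 5)*(t + 7)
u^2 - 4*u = u*(u - 4)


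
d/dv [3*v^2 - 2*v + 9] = 6*v - 2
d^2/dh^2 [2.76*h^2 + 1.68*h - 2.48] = 5.52000000000000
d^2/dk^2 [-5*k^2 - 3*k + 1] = -10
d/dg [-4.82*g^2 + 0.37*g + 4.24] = 0.37 - 9.64*g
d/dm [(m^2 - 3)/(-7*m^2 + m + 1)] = (m^2 - 40*m + 3)/(49*m^4 - 14*m^3 - 13*m^2 + 2*m + 1)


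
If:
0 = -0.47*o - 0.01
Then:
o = -0.02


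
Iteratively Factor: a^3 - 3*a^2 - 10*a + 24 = (a - 2)*(a^2 - a - 12) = (a - 2)*(a + 3)*(a - 4)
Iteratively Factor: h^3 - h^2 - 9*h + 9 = (h + 3)*(h^2 - 4*h + 3) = (h - 3)*(h + 3)*(h - 1)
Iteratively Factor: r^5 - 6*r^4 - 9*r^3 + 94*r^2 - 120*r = (r - 2)*(r^4 - 4*r^3 - 17*r^2 + 60*r) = r*(r - 2)*(r^3 - 4*r^2 - 17*r + 60) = r*(r - 5)*(r - 2)*(r^2 + r - 12) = r*(r - 5)*(r - 2)*(r + 4)*(r - 3)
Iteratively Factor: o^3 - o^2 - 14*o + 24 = (o + 4)*(o^2 - 5*o + 6) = (o - 3)*(o + 4)*(o - 2)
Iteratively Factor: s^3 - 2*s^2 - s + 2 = (s + 1)*(s^2 - 3*s + 2) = (s - 1)*(s + 1)*(s - 2)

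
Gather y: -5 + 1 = -4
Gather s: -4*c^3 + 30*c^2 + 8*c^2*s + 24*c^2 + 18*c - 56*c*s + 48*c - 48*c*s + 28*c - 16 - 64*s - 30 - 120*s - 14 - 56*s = -4*c^3 + 54*c^2 + 94*c + s*(8*c^2 - 104*c - 240) - 60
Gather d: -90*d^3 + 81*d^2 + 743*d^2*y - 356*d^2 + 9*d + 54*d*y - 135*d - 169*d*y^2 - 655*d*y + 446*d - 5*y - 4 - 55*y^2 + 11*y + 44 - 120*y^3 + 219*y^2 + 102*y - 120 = -90*d^3 + d^2*(743*y - 275) + d*(-169*y^2 - 601*y + 320) - 120*y^3 + 164*y^2 + 108*y - 80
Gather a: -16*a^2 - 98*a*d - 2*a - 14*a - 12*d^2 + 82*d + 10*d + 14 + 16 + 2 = -16*a^2 + a*(-98*d - 16) - 12*d^2 + 92*d + 32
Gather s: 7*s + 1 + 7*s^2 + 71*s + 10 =7*s^2 + 78*s + 11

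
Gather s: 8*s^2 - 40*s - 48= 8*s^2 - 40*s - 48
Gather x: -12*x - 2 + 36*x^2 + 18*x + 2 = 36*x^2 + 6*x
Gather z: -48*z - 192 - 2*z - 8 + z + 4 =-49*z - 196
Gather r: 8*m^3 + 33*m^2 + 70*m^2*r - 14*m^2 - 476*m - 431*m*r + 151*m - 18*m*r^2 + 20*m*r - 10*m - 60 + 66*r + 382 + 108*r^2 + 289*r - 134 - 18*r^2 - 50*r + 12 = 8*m^3 + 19*m^2 - 335*m + r^2*(90 - 18*m) + r*(70*m^2 - 411*m + 305) + 200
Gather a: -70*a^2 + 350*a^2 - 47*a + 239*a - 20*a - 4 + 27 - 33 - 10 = 280*a^2 + 172*a - 20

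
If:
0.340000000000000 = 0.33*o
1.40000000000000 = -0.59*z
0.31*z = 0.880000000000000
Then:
No Solution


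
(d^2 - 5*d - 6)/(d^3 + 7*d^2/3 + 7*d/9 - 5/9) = 9*(d - 6)/(9*d^2 + 12*d - 5)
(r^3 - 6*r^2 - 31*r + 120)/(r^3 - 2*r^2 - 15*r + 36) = (r^2 - 3*r - 40)/(r^2 + r - 12)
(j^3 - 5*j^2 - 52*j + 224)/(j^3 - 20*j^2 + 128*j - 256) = (j + 7)/(j - 8)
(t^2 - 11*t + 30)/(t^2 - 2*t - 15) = (t - 6)/(t + 3)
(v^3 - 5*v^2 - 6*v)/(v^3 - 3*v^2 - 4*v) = (v - 6)/(v - 4)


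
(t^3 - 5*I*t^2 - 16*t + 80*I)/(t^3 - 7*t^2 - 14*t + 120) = (t^2 - t*(4 + 5*I) + 20*I)/(t^2 - 11*t + 30)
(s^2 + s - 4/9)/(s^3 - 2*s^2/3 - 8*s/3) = (s - 1/3)/(s*(s - 2))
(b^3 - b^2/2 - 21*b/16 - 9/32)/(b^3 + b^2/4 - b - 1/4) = (8*b^2 - 6*b - 9)/(8*(b^2 - 1))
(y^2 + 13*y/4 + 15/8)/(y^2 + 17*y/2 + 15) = (y + 3/4)/(y + 6)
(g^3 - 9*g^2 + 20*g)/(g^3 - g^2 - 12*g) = (g - 5)/(g + 3)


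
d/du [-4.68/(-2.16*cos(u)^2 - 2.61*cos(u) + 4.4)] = (20.2176*cos(u) + 12.2148)*sin(u)/(2.16*cos(u)^2 + 2.61*cos(u) - 4.4)^2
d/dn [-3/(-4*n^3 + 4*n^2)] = 3*(2 - 3*n)/(4*n^3*(n - 1)^2)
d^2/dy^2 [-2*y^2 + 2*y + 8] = -4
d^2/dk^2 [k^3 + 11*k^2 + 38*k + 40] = 6*k + 22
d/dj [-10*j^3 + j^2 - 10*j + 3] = -30*j^2 + 2*j - 10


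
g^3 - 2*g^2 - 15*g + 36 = (g - 3)^2*(g + 4)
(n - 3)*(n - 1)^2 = n^3 - 5*n^2 + 7*n - 3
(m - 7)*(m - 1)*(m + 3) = m^3 - 5*m^2 - 17*m + 21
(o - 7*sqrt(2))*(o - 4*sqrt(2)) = o^2 - 11*sqrt(2)*o + 56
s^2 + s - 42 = (s - 6)*(s + 7)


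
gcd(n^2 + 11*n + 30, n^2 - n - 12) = 1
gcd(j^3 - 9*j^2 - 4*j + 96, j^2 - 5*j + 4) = j - 4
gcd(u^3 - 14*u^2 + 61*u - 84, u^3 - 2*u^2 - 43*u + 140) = u - 4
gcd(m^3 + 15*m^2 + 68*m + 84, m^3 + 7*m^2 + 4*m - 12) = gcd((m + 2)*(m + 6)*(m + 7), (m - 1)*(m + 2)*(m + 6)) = m^2 + 8*m + 12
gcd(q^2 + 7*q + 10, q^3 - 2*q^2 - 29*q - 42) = q + 2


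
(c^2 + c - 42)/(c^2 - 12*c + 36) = (c + 7)/(c - 6)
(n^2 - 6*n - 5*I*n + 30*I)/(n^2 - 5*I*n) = (n - 6)/n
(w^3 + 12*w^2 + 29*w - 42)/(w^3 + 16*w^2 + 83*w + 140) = (w^2 + 5*w - 6)/(w^2 + 9*w + 20)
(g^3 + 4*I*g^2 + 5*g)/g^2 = g + 4*I + 5/g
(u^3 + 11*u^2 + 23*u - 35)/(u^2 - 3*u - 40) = (u^2 + 6*u - 7)/(u - 8)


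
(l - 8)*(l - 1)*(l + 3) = l^3 - 6*l^2 - 19*l + 24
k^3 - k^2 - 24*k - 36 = (k - 6)*(k + 2)*(k + 3)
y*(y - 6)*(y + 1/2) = y^3 - 11*y^2/2 - 3*y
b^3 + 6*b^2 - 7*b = b*(b - 1)*(b + 7)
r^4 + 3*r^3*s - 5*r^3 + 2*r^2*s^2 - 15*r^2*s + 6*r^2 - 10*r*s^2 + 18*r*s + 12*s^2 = (r - 3)*(r - 2)*(r + s)*(r + 2*s)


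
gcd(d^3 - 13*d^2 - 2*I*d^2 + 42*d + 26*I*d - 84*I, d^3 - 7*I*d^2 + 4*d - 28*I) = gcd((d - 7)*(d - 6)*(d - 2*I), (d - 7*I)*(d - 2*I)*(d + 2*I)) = d - 2*I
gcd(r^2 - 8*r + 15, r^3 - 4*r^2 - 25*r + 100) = r - 5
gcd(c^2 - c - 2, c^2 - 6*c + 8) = c - 2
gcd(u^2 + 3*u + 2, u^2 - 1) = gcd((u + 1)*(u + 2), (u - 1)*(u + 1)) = u + 1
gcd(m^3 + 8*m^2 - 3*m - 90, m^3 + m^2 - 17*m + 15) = m^2 + 2*m - 15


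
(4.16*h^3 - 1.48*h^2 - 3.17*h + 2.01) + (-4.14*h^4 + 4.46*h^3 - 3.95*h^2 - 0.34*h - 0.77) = -4.14*h^4 + 8.62*h^3 - 5.43*h^2 - 3.51*h + 1.24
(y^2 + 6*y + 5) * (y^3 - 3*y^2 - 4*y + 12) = y^5 + 3*y^4 - 17*y^3 - 27*y^2 + 52*y + 60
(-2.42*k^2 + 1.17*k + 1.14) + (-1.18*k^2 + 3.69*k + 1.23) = -3.6*k^2 + 4.86*k + 2.37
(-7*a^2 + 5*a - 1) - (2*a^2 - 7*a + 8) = -9*a^2 + 12*a - 9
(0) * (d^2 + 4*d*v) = 0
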